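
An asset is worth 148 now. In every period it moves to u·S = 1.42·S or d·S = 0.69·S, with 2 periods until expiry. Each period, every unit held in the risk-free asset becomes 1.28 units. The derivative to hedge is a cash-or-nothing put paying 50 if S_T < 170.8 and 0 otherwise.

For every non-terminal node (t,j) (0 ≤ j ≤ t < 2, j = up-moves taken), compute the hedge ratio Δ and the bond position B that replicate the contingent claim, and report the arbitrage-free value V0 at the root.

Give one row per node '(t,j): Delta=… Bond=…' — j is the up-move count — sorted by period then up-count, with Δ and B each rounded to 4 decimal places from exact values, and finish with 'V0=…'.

Since d<R<u, set p* = (R−d)/(u−d) = 0.8082; price each node as the discounted p*-expectation of its children.
Terminal values V(2,·): V(2,0)=50.0000, V(2,1)=50.0000, V(2,2)=0.0000
(1,0): S=102.1200. Δ = (V_up−V_dn)/(S_up−S_dn) = (50.0000−50.0000)/(145.0104−70.4628) = 0.0000. V = [p*·50.0000 + (1−p*)·50.0000]/1.28 = 39.0625. B = V − Δ·S = 39.0625.
(1,1): S=210.1600. Δ = (V_up−V_dn)/(S_up−S_dn) = (0.0000−50.0000)/(298.4272−145.0104) = -0.3259. V = [p*·0.0000 + (1−p*)·50.0000]/1.28 = 7.4914. B = V − Δ·S = 75.9846.
(0,0): S=148.0000. Δ = (V_up−V_dn)/(S_up−S_dn) = (7.4914−39.0625)/(210.1600−102.1200) = -0.2922. V = [p*·7.4914 + (1−p*)·39.0625]/1.28 = 10.5829. B = V − Δ·S = 53.8310.
Self-financing check: at every node Δ·S+B equals the discounted successor values.

(0,0): Delta=-0.2922 Bond=53.8310
(1,0): Delta=0.0000 Bond=39.0625
(1,1): Delta=-0.3259 Bond=75.9846
V0=10.5829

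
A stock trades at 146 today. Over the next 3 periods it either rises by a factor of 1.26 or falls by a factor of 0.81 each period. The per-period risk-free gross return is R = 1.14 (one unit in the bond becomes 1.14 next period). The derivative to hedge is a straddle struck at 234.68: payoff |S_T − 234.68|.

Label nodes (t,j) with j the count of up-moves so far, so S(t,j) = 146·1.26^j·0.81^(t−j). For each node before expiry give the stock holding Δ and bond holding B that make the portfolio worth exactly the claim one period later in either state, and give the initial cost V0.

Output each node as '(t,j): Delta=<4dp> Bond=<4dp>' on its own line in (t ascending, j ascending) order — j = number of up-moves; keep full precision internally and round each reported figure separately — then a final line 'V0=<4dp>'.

(0,0): Delta=-0.2773 Bond=83.4280
(1,0): Delta=-1.0000 Bond=180.5786
(1,1): Delta=-0.1083 Bond=64.0276
(2,0): Delta=-1.0000 Bond=205.8596
(2,1): Delta=-1.0000 Bond=205.8596
(2,2): Delta=0.1001 Bond=24.6758
V0=42.9474

Since d<R<u, set p* = (R−d)/(u−d) = 0.7333; price each node as the discounted p*-expectation of its children.
Payoff layer (t=3): V(3,0)=157.0896, V(3,1)=113.9838, V(3,2)=46.9304, V(3,3)=57.3749
  t=2,j=0: stock 95.7906 → up 120.6962 (V=113.9838), down 77.5904 (V=157.0896). Price 110.0690; hedge Δ=-1.0000, bond B=205.8596.
  t=2,j=1: stock 149.0076 → up 187.7496 (V=46.9304), down 120.6962 (V=113.9838). Price 56.8520; hedge Δ=-1.0000, bond B=205.8596.
  t=2,j=2: stock 231.7896 → up 292.0549 (V=57.3749), down 187.7496 (V=46.9304). Price 47.8857; hedge Δ=0.1001, bond B=24.6758.
  t=1,j=0: stock 118.2600 → up 149.0076 (V=56.8520), down 95.7906 (V=110.0690). Price 62.3186; hedge Δ=-1.0000, bond B=180.5786.
  t=1,j=1: stock 183.9600 → up 231.7896 (V=47.8857), down 149.0076 (V=56.8520). Price 44.1024; hedge Δ=-0.1083, bond B=64.0276.
  t=0,j=0: stock 146.0000 → up 183.9600 (V=44.1024), down 118.2600 (V=62.3186). Price 42.9474; hedge Δ=-0.2773, bond B=83.4280.
The time-0 hedge costs 42.9474, which is the no-arbitrage price.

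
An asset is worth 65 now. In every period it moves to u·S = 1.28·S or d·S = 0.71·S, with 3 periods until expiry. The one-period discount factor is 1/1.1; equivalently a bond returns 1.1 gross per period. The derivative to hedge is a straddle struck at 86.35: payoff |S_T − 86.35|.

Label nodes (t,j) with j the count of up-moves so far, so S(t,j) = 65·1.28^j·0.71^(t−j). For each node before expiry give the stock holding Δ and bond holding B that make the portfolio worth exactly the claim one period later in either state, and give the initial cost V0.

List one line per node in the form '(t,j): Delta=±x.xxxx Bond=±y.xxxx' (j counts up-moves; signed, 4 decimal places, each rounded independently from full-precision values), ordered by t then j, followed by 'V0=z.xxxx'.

(0,0): Delta=0.0435 Bond=21.0956
(1,0): Delta=-1.0000 Bond=71.3636
(1,1): Delta=0.3107 Bond=0.9782
(2,0): Delta=-1.0000 Bond=78.5000
(2,1): Delta=-1.0000 Bond=78.5000
(2,2): Delta=0.6462 Bond=-34.6581
V0=23.9244

Risk-neutral probability p* = (R−d)/(u−d) = (1.1−0.71)/(1.28−0.71) = 0.6842.
Terminal values V(3,·): V(3,0)=63.0858, V(3,1)=44.4089, V(3,2)=10.7378, V(3,3)=49.9649
  t=2,j=0: stock 32.7665 → up 41.9411 (V=44.4089), down 23.2642 (V=63.0858). Price 45.7335; hedge Δ=-1.0000, bond B=78.5000.
  t=2,j=1: stock 59.0720 → up 75.6122 (V=10.7378), down 41.9411 (V=44.4089). Price 19.4280; hedge Δ=-1.0000, bond B=78.5000.
  t=2,j=2: stock 106.4960 → up 136.3149 (V=49.9649), down 75.6122 (V=10.7378). Price 34.1613; hedge Δ=0.6462, bond B=-34.6581.
  t=1,j=0: stock 46.1500 → up 59.0720 (V=19.4280), down 32.7665 (V=45.7335). Price 25.2136; hedge Δ=-1.0000, bond B=71.3636.
  t=1,j=1: stock 83.2000 → up 106.4960 (V=34.1613), down 59.0720 (V=19.4280). Price 26.8261; hedge Δ=0.3107, bond B=0.9782.
  t=0,j=0: stock 65.0000 → up 83.2000 (V=26.8261), down 46.1500 (V=25.2136). Price 23.9244; hedge Δ=0.0435, bond B=21.0956.
Each (Δ,B) replicates both successor values, so the strategy is self-financing and V0 is arbitrage-free.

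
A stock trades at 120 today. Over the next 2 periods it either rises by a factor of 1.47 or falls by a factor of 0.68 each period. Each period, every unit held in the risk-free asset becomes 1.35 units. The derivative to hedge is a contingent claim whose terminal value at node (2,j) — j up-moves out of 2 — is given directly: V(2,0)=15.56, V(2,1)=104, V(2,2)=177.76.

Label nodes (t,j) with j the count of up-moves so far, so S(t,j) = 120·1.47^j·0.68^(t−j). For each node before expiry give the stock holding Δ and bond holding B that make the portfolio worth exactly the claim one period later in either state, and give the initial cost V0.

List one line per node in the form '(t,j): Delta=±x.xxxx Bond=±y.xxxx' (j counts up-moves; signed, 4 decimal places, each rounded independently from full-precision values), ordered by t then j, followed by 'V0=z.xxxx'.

(0,0): Delta=0.5938 Bond=13.8036
(1,0): Delta=1.3719 Bond=-44.8634
(1,1): Delta=0.5293 Bond=30.0077
V0=85.0552

No-arbitrage ⇒ martingale measure with p* = (R−d)/(u−d) = 0.8481.
Terminal values V(2,·): V(2,0)=15.5600, V(2,1)=104.0000, V(2,2)=177.7600
  t=1,j=0: stock 81.6000 → up 119.9520 (V=104.0000), down 55.4880 (V=15.5600). Price 67.0860; hedge Δ=1.3719, bond B=-44.8634.
  t=1,j=1: stock 176.4000 → up 259.3080 (V=177.7600), down 119.9520 (V=104.0000). Price 123.3748; hedge Δ=0.5293, bond B=30.0077.
  t=0,j=0: stock 120.0000 → up 176.4000 (V=123.3748), down 81.6000 (V=67.0860). Price 85.0552; hedge Δ=0.5938, bond B=13.8036.
Each (Δ,B) replicates both successor values, so the strategy is self-financing and V0 is arbitrage-free.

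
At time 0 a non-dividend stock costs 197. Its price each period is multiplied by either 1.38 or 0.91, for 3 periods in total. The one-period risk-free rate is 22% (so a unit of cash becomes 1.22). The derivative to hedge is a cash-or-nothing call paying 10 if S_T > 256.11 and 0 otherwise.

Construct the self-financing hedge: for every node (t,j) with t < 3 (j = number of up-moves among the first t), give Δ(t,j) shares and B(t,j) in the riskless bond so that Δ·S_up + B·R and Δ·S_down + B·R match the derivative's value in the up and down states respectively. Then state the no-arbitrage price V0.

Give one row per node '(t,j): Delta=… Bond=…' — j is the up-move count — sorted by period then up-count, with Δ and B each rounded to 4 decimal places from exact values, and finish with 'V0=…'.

Since d<R<u, set p* = (R−d)/(u−d) = 0.6596; price each node as the discounted p*-expectation of its children.
Payoff layer (t=3): V(3,0)=0.0000, V(3,1)=0.0000, V(3,2)=10.0000, V(3,3)=10.0000
Node (2,0) S=163.1357: V=(p*·0.0000+(1−p*)·0.0000)/1.22=0.0000; Δ=(0.0000−0.0000)/(225.1273−148.4535)=0.0000; B=V−Δ·S=0.0000
Node (2,1) S=247.3926: V=(p*·10.0000+(1−p*)·0.0000)/1.22=5.4063; Δ=(10.0000−0.0000)/(341.4018−225.1273)=0.0860; B=V−Δ·S=-15.8702
Node (2,2) S=375.1668: V=(p*·10.0000+(1−p*)·10.0000)/1.22=8.1967; Δ=(10.0000−10.0000)/(517.7302−341.4018)=0.0000; B=V−Δ·S=8.1967
Node (1,0) S=179.2700: V=(p*·5.4063+(1−p*)·0.0000)/1.22=2.9229; Δ=(5.4063−0.0000)/(247.3926−163.1357)=0.0642; B=V−Δ·S=-8.5800
Node (1,1) S=271.8600: V=(p*·8.1967+(1−p*)·5.4063)/1.22=5.9400; Δ=(8.1967−5.4063)/(375.1668−247.3926)=0.0218; B=V−Δ·S=0.0030
Node (0,0) S=197.0000: V=(p*·5.9400+(1−p*)·2.9229)/1.22=4.0270; Δ=(5.9400−2.9229)/(271.8600−179.2700)=0.0326; B=V−Δ·S=-2.3925
The time-0 hedge costs 4.0270, which is the no-arbitrage price.

(0,0): Delta=0.0326 Bond=-2.3925
(1,0): Delta=0.0642 Bond=-8.5800
(1,1): Delta=0.0218 Bond=0.0030
(2,0): Delta=0.0000 Bond=0.0000
(2,1): Delta=0.0860 Bond=-15.8702
(2,2): Delta=0.0000 Bond=8.1967
V0=4.0270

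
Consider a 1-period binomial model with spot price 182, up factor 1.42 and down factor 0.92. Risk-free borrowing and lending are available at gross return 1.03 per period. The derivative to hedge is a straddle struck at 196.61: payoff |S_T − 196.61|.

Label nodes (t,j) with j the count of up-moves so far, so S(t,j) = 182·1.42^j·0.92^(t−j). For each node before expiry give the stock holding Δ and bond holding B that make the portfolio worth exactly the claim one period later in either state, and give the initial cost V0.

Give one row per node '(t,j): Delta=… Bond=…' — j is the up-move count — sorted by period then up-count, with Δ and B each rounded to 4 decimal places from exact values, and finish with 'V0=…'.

Risk-neutral probability p* = (R−d)/(u−d) = (1.03−0.92)/(1.42−0.92) = 0.2200.
Payoff layer (t=1): V(1,0)=29.1700, V(1,1)=61.8300
  t=0,j=0: stock 182.0000 → up 258.4400 (V=61.8300), down 167.4400 (V=29.1700). Price 35.2963; hedge Δ=0.3589, bond B=-30.0237.
The time-0 hedge costs 35.2963, which is the no-arbitrage price.

(0,0): Delta=0.3589 Bond=-30.0237
V0=35.2963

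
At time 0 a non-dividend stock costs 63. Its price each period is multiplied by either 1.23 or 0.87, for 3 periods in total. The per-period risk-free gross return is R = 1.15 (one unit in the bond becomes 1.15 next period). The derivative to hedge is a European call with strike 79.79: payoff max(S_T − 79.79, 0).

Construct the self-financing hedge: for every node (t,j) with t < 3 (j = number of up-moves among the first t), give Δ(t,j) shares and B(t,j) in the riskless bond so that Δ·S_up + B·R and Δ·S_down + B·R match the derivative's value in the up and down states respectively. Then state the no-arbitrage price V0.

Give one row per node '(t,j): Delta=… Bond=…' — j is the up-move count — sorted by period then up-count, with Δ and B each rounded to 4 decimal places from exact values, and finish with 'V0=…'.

Under the risk-neutral measure, an up-move has probability p* = (R−d)/(u−d) = 0.7778 and values discount at R = 1.15.
Payoff layer (t=3): V(3,0)=0.0000, V(3,1)=0.0000, V(3,2)=3.1320, V(3,3)=37.4446
  t=2,j=0: stock 47.6847 → up 58.6522 (V=0.0000), down 41.4857 (V=0.0000). Price 0.0000; hedge Δ=0.0000, bond B=0.0000.
  t=2,j=1: stock 67.4163 → up 82.9220 (V=3.1320), down 58.6522 (V=0.0000). Price 2.1183; hedge Δ=0.1291, bond B=-6.5818.
  t=2,j=2: stock 95.3127 → up 117.2346 (V=37.4446), down 82.9220 (V=3.1320). Price 25.9301; hedge Δ=1.0000, bond B=-69.3826.
  t=1,j=0: stock 54.8100 → up 67.4163 (V=2.1183), down 47.6847 (V=0.0000). Price 1.4327; hedge Δ=0.1074, bond B=-4.4515.
  t=1,j=1: stock 77.4900 → up 95.3127 (V=25.9301), down 67.4163 (V=2.1183). Price 17.9466; hedge Δ=0.8536, bond B=-48.1973.
  t=0,j=0: stock 63.0000 → up 77.4900 (V=17.9466), down 54.8100 (V=1.4327). Price 12.4146; hedge Δ=0.7281, bond B=-33.4574.
Check: Δ(0,0)·S0 + B(0,0) = 12.4146 = V0.

(0,0): Delta=0.7281 Bond=-33.4574
(1,0): Delta=0.1074 Bond=-4.4515
(1,1): Delta=0.8536 Bond=-48.1973
(2,0): Delta=0.0000 Bond=0.0000
(2,1): Delta=0.1291 Bond=-6.5818
(2,2): Delta=1.0000 Bond=-69.3826
V0=12.4146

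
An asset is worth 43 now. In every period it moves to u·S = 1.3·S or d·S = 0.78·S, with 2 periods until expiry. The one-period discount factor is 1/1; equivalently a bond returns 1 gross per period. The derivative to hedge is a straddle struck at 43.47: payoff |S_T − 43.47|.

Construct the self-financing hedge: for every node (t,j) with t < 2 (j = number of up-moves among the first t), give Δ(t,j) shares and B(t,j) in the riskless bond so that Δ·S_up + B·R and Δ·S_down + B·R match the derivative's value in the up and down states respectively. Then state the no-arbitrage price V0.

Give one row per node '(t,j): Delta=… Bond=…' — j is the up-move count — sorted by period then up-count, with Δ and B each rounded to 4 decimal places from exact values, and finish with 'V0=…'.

(0,0): Delta=0.1068 Bond=6.4592
(1,0): Delta=-0.9849 Bond=43.0740
(1,1): Delta=1.0000 Bond=-43.4700
V0=11.0521

Under the risk-neutral measure, an up-move has probability p* = (R−d)/(u−d) = 0.4231 and values discount at R = 1.
Payoff layer (t=2): V(2,0)=17.3088, V(2,1)=0.1320, V(2,2)=29.2000
Node (1,0) S=33.5400: V=(p*·0.1320+(1−p*)·17.3088)/1=10.0417; Δ=(0.1320−17.3088)/(43.6020−26.1612)=-0.9849; B=V−Δ·S=43.0740
Node (1,1) S=55.9000: V=(p*·29.2000+(1−p*)·0.1320)/1=12.4300; Δ=(29.2000−0.1320)/(72.6700−43.6020)=1.0000; B=V−Δ·S=-43.4700
Node (0,0) S=43.0000: V=(p*·12.4300+(1−p*)·10.0417)/1=11.0521; Δ=(12.4300−10.0417)/(55.9000−33.5400)=0.1068; B=V−Δ·S=6.4592
The time-0 hedge costs 11.0521, which is the no-arbitrage price.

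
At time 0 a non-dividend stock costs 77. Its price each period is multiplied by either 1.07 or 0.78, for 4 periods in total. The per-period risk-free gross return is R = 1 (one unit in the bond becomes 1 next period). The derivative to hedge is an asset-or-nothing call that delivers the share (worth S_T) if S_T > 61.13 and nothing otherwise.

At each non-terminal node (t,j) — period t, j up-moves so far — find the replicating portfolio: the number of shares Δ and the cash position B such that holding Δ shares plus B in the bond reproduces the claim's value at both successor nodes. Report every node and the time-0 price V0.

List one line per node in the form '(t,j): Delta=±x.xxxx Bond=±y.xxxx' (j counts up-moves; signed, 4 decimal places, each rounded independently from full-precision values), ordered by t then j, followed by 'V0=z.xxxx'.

(0,0): Delta=1.9080 Bond=-82.4715
(1,0): Delta=2.4311 Bond=-113.8892
(1,1): Delta=1.7867 Bond=-72.4750
(2,0): Delta=0.0000 Bond=0.0000
(2,1): Delta=2.9950 Bond=-150.1267
(2,2): Delta=1.5064 Bond=-47.7676
(3,0): Delta=0.0000 Bond=0.0000
(3,1): Delta=0.0000 Bond=0.0000
(3,2): Delta=3.6897 Bond=-197.8943
(3,3): Delta=1.0000 Bond=0.0000
V0=64.4440

Since d<R<u, set p* = (R−d)/(u−d) = 0.7586; price each node as the discounted p*-expectation of its children.
Terminal values V(4,·): V(4,0)=0.0000, V(4,1)=0.0000, V(4,2)=0.0000, V(4,3)=73.5761, V(4,4)=100.9313
Node (3,0) S=36.5405: V=(p*·0.0000+(1−p*)·0.0000)/1=0.0000; Δ=(0.0000−0.0000)/(39.0983−28.5016)=0.0000; B=V−Δ·S=0.0000
Node (3,1) S=50.1261: V=(p*·0.0000+(1−p*)·0.0000)/1=0.0000; Δ=(0.0000−0.0000)/(53.6349−39.0983)=0.0000; B=V−Δ·S=0.0000
Node (3,2) S=68.7627: V=(p*·73.5761+(1−p*)·0.0000)/1=55.8163; Δ=(73.5761−0.0000)/(73.5761−53.6349)=3.6897; B=V−Δ·S=-197.8943
Node (3,3) S=94.3283: V=(p*·100.9313+(1−p*)·73.5761)/1=94.3283; Δ=(100.9313−73.5761)/(100.9313−73.5761)=1.0000; B=V−Δ·S=0.0000
Node (2,0) S=46.8468: V=(p*·0.0000+(1−p*)·0.0000)/1=0.0000; Δ=(0.0000−0.0000)/(50.1261−36.5405)=0.0000; B=V−Δ·S=0.0000
Node (2,1) S=64.2642: V=(p*·55.8163+(1−p*)·0.0000)/1=42.3434; Δ=(55.8163−0.0000)/(68.7627−50.1261)=2.9950; B=V−Δ·S=-150.1267
Node (2,2) S=88.1573: V=(p*·94.3283+(1−p*)·55.8163)/1=85.0323; Δ=(94.3283−55.8163)/(94.3283−68.7627)=1.5064; B=V−Δ·S=-47.7676
Node (1,0) S=60.0600: V=(p*·42.3434+(1−p*)·0.0000)/1=32.1226; Δ=(42.3434−0.0000)/(64.2642−46.8468)=2.4311; B=V−Δ·S=-113.8892
Node (1,1) S=82.3900: V=(p*·85.0323+(1−p*)·42.3434)/1=74.7281; Δ=(85.0323−42.3434)/(88.1573−64.2642)=1.7867; B=V−Δ·S=-72.4750
Node (0,0) S=77.0000: V=(p*·74.7281+(1−p*)·32.1226)/1=64.4440; Δ=(74.7281−32.1226)/(82.3900−60.0600)=1.9080; B=V−Δ·S=-82.4715
Self-financing check: at every node Δ·S+B equals the discounted successor values.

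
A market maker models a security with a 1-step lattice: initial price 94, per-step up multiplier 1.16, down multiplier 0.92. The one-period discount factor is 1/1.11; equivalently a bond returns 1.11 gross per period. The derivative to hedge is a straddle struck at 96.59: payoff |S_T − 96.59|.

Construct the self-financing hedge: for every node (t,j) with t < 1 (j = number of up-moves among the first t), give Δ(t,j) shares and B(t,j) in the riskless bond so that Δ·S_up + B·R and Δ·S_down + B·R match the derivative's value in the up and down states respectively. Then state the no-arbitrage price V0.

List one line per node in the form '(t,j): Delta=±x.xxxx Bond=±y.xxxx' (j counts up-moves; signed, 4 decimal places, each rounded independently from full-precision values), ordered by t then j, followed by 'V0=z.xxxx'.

Since d<R<u, set p* = (R−d)/(u−d) = 0.7917; price each node as the discounted p*-expectation of its children.
Payoff layer (t=1): V(1,0)=10.1100, V(1,1)=12.4500
Node (0,0) S=94.0000: V=(p*·12.4500+(1−p*)·10.1100)/1.11=10.7770; Δ=(12.4500−10.1100)/(109.0400−86.4800)=0.1037; B=V−Δ·S=1.0270
Root portfolio cost Δ·94+B reproduces V0=10.7770.

(0,0): Delta=0.1037 Bond=1.0270
V0=10.7770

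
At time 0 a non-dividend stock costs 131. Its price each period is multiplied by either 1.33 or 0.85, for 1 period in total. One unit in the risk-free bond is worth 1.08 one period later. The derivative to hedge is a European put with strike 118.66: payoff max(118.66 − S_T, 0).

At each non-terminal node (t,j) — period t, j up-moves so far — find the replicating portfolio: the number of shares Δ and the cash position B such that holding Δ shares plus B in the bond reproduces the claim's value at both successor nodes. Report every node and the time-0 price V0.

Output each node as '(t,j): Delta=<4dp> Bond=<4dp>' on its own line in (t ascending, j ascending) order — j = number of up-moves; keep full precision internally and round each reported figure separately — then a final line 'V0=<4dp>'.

Risk-neutral probability p* = (R−d)/(u−d) = (1.08−0.85)/(1.33−0.85) = 0.4792.
Payoff layer (t=1): V(1,0)=7.3100, V(1,1)=0.0000
Node (0,0) S=131.0000: V=(p*·0.0000+(1−p*)·7.3100)/1.08=3.5253; Δ=(0.0000−7.3100)/(174.2300−111.3500)=-0.1163; B=V−Δ·S=18.7544
Check: Δ(0,0)·S0 + B(0,0) = 3.5253 = V0.

(0,0): Delta=-0.1163 Bond=18.7544
V0=3.5253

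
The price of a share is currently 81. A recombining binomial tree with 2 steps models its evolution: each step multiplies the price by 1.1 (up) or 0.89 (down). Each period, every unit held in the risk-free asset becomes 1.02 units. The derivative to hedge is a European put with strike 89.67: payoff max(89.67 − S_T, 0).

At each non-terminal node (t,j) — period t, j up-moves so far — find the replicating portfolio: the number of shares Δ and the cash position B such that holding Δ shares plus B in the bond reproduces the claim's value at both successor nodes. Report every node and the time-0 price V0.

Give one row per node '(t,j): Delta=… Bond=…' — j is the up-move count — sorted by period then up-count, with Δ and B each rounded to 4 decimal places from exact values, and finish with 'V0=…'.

(0,0): Delta=-0.7024 Bond=65.1570
(1,0): Delta=-1.0000 Bond=87.9118
(1,1): Delta=-0.5543 Bond=53.2591
V0=8.2600

No-arbitrage ⇒ martingale measure with p* = (R−d)/(u−d) = 0.6190.
At expiry t=2: V(2,0)=25.5099, V(2,1)=10.3710, V(2,2)=0.0000
Node (1,0) S=72.0900: V=(p*·10.3710+(1−p*)·25.5099)/1.02=15.8218; Δ=(10.3710−25.5099)/(79.2990−64.1601)=-1.0000; B=V−Δ·S=87.9118
Node (1,1) S=89.1000: V=(p*·0.0000+(1−p*)·10.3710)/1.02=3.8734; Δ=(0.0000−10.3710)/(98.0100−79.2990)=-0.5543; B=V−Δ·S=53.2591
Node (0,0) S=81.0000: V=(p*·3.8734+(1−p*)·15.8218)/1.02=8.2600; Δ=(3.8734−15.8218)/(89.1000−72.0900)=-0.7024; B=V−Δ·S=65.1570
Check: Δ(0,0)·S0 + B(0,0) = 8.2600 = V0.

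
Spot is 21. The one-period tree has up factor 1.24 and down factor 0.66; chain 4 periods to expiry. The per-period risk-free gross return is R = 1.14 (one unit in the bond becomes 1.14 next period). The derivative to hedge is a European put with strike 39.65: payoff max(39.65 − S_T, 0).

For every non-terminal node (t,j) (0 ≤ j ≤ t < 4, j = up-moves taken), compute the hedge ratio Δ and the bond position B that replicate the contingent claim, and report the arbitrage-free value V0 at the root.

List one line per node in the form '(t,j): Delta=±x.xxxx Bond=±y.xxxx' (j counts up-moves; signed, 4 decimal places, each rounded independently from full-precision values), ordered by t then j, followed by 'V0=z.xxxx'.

(0,0): Delta=-0.6859 Bond=19.6577
(1,0): Delta=-1.0000 Bond=26.7626
(1,1): Delta=-0.6511 Bond=21.5029
(2,0): Delta=-1.0000 Bond=30.5094
(2,1): Delta=-1.0000 Bond=30.5094
(2,2): Delta=-0.6124 Bond=23.2641
(3,0): Delta=-1.0000 Bond=34.7807
(3,1): Delta=-1.0000 Bond=34.7807
(3,2): Delta=-1.0000 Bond=34.7807
(3,3): Delta=-0.5695 Bond=24.8004
V0=5.2529

No-arbitrage ⇒ martingale measure with p* = (R−d)/(u−d) = 0.8276.
Terminal payoffs: V(4,0)=35.6653, V(4,1)=32.1636, V(4,2)=25.5847, V(4,3)=13.2242, V(4,4)=0.0000
  t=3,j=0: stock 6.0374 → up 7.4864 (V=32.1636), down 3.9847 (V=35.6653). Price 28.7433; hedge Δ=-1.0000, bond B=34.7807.
  t=3,j=1: stock 11.3430 → up 14.0653 (V=25.5847), down 7.4864 (V=32.1636). Price 23.4377; hedge Δ=-1.0000, bond B=34.7807.
  t=3,j=2: stock 21.3111 → up 26.4258 (V=13.2242), down 14.0653 (V=25.5847). Price 13.4696; hedge Δ=-1.0000, bond B=34.7807.
  t=3,j=3: stock 40.0391 → up 49.6485 (V=0.0000), down 26.4258 (V=13.2242). Price 2.0000; hedge Δ=-0.5695, bond B=24.8004.
  t=2,j=0: stock 9.1476 → up 11.3430 (V=23.4377), down 6.0374 (V=28.7433). Price 21.3618; hedge Δ=-1.0000, bond B=30.5094.
  t=2,j=1: stock 17.1864 → up 21.3111 (V=13.4696), down 11.3430 (V=23.4377). Price 13.3230; hedge Δ=-1.0000, bond B=30.5094.
  t=2,j=2: stock 32.2896 → up 40.0391 (V=2.0000), down 21.3111 (V=13.4696). Price 3.4891; hedge Δ=-0.6124, bond B=23.2641.
  t=1,j=0: stock 13.8600 → up 17.1864 (V=13.3230), down 9.1476 (V=21.3618). Price 12.9026; hedge Δ=-1.0000, bond B=26.7626.
  t=1,j=1: stock 26.0400 → up 32.2896 (V=3.4891), down 17.1864 (V=13.3230). Price 4.5479; hedge Δ=-0.6511, bond B=21.5029.
  t=0,j=0: stock 21.0000 → up 26.0400 (V=4.5479), down 13.8600 (V=12.9026). Price 5.2529; hedge Δ=-0.6859, bond B=19.6577.
Check: Δ(0,0)·S0 + B(0,0) = 5.2529 = V0.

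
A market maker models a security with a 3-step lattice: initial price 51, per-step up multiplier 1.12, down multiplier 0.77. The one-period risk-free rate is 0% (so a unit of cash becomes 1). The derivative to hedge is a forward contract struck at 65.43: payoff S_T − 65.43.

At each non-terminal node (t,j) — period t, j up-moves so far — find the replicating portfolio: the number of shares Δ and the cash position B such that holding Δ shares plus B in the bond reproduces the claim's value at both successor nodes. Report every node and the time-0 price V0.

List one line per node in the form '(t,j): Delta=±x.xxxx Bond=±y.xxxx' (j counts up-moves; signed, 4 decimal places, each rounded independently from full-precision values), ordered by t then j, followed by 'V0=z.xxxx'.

(0,0): Delta=1.0000 Bond=-65.4300
(1,0): Delta=1.0000 Bond=-65.4300
(1,1): Delta=1.0000 Bond=-65.4300
(2,0): Delta=1.0000 Bond=-65.4300
(2,1): Delta=1.0000 Bond=-65.4300
(2,2): Delta=1.0000 Bond=-65.4300
V0=-14.4300

Under the risk-neutral measure, an up-move has probability p* = (R−d)/(u−d) = 0.6571 and values discount at R = 1.
Terminal values V(3,·): V(3,0)=-42.1468, V(3,1)=-31.5636, V(3,2)=-16.1697, V(3,3)=6.2213
(2,0): S=30.2379. Δ = (V_up−V_dn)/(S_up−S_dn) = (-31.5636−-42.1468)/(33.8664−23.2832) = 1.0000. V = [p*·-31.5636 + (1−p*)·-42.1468]/1 = -35.1921. B = V − Δ·S = -65.4300.
(2,1): S=43.9824. Δ = (V_up−V_dn)/(S_up−S_dn) = (-16.1697−-31.5636)/(49.2603−33.8664) = 1.0000. V = [p*·-16.1697 + (1−p*)·-31.5636]/1 = -21.4476. B = V − Δ·S = -65.4300.
(2,2): S=63.9744. Δ = (V_up−V_dn)/(S_up−S_dn) = (6.2213−-16.1697)/(71.6513−49.2603) = 1.0000. V = [p*·6.2213 + (1−p*)·-16.1697]/1 = -1.4556. B = V − Δ·S = -65.4300.
(1,0): S=39.2700. Δ = (V_up−V_dn)/(S_up−S_dn) = (-21.4476−-35.1921)/(43.9824−30.2379) = 1.0000. V = [p*·-21.4476 + (1−p*)·-35.1921]/1 = -26.1600. B = V − Δ·S = -65.4300.
(1,1): S=57.1200. Δ = (V_up−V_dn)/(S_up−S_dn) = (-1.4556−-21.4476)/(63.9744−43.9824) = 1.0000. V = [p*·-1.4556 + (1−p*)·-21.4476]/1 = -8.3100. B = V − Δ·S = -65.4300.
(0,0): S=51.0000. Δ = (V_up−V_dn)/(S_up−S_dn) = (-8.3100−-26.1600)/(57.1200−39.2700) = 1.0000. V = [p*·-8.3100 + (1−p*)·-26.1600]/1 = -14.4300. B = V − Δ·S = -65.4300.
The time-0 hedge costs -14.4300, which is the no-arbitrage price.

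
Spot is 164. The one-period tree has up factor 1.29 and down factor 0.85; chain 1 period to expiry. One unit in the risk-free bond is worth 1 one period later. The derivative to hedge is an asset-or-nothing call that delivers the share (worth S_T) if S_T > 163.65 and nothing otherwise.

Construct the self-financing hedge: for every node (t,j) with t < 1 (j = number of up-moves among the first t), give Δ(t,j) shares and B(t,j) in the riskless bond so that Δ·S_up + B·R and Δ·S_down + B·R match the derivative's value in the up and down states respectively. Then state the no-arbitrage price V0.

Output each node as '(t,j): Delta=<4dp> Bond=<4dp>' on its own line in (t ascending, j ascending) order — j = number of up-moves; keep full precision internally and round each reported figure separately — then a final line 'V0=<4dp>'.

(0,0): Delta=2.9318 Bond=-408.6955
V0=72.1227

No-arbitrage ⇒ martingale measure with p* = (R−d)/(u−d) = 0.3409.
Payoff layer (t=1): V(1,0)=0.0000, V(1,1)=211.5600
(0,0): S=164.0000. Δ = (V_up−V_dn)/(S_up−S_dn) = (211.5600−0.0000)/(211.5600−139.4000) = 2.9318. V = [p*·211.5600 + (1−p*)·0.0000]/1 = 72.1227. B = V − Δ·S = -408.6955.
Check: Δ(0,0)·S0 + B(0,0) = 72.1227 = V0.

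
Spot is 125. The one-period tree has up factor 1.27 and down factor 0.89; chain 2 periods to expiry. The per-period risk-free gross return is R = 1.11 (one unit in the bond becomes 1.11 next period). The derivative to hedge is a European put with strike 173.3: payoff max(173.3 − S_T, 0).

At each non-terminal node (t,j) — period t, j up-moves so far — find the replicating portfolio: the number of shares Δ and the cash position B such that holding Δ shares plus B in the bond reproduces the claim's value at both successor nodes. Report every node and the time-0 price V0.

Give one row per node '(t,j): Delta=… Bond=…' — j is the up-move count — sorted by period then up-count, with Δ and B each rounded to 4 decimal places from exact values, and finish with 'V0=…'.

(0,0): Delta=-0.6891 Bond=109.4956
(1,0): Delta=-1.0000 Bond=156.1261
(1,1): Delta=-0.5307 Bond=96.3866
V0=23.3563

Since d<R<u, set p* = (R−d)/(u−d) = 0.5789; price each node as the discounted p*-expectation of its children.
Terminal values V(2,·): V(2,0)=74.2875, V(2,1)=32.0125, V(2,2)=0.0000
Node (1,0) S=111.2500: V=(p*·32.0125+(1−p*)·74.2875)/1.11=44.8761; Δ=(32.0125−74.2875)/(141.2875−99.0125)=-1.0000; B=V−Δ·S=156.1261
Node (1,1) S=158.7500: V=(p*·0.0000+(1−p*)·32.0125)/1.11=12.1432; Δ=(0.0000−32.0125)/(201.6125−141.2875)=-0.5307; B=V−Δ·S=96.3866
Node (0,0) S=125.0000: V=(p*·12.1432+(1−p*)·44.8761)/1.11=23.3563; Δ=(12.1432−44.8761)/(158.7500−111.2500)=-0.6891; B=V−Δ·S=109.4956
Each (Δ,B) replicates both successor values, so the strategy is self-financing and V0 is arbitrage-free.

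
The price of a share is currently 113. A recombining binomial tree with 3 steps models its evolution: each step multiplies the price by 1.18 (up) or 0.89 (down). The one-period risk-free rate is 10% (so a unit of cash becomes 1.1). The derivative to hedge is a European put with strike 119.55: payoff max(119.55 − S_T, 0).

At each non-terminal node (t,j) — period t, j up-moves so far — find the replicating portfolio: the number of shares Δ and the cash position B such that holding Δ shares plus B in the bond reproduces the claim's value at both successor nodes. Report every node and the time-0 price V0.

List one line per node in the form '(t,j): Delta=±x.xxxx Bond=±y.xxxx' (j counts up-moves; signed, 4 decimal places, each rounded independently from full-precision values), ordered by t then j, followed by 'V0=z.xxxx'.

(0,0): Delta=-0.1902 Bond=23.8507
(1,0): Delta=-0.5377 Bond=61.1802
(1,1): Delta=-0.0904 Bond=12.9236
(2,0): Delta=-1.0000 Bond=108.6818
(2,1): Delta=-0.4048 Bond=51.5330
(2,2): Delta=0.0000 Bond=0.0000
V0=2.3595

Under the risk-neutral measure, an up-move has probability p* = (R−d)/(u−d) = 0.7241 and values discount at R = 1.1.
Terminal values V(3,·): V(3,0)=39.8885, V(3,1)=13.9314, V(3,2)=0.0000, V(3,3)=0.0000
  t=2,j=0: stock 89.5073 → up 105.6186 (V=13.9314), down 79.6615 (V=39.8885). Price 19.1745; hedge Δ=-1.0000, bond B=108.6818.
  t=2,j=1: stock 118.6726 → up 140.0337 (V=0.0000), down 105.6186 (V=13.9314). Price 3.4938; hedge Δ=-0.4048, bond B=51.5330.
  t=2,j=2: stock 157.3412 → up 185.6626 (V=0.0000), down 140.0337 (V=0.0000). Price 0.0000; hedge Δ=0.0000, bond B=0.0000.
  t=1,j=0: stock 100.5700 → up 118.6726 (V=3.4938), down 89.5073 (V=19.1745). Price 7.1086; hedge Δ=-0.5377, bond B=61.1802.
  t=1,j=1: stock 133.3400 → up 157.3412 (V=0.0000), down 118.6726 (V=3.4938). Price 0.8762; hedge Δ=-0.0904, bond B=12.9236.
  t=0,j=0: stock 113.0000 → up 133.3400 (V=0.8762), down 100.5700 (V=7.1086). Price 2.3595; hedge Δ=-0.1902, bond B=23.8507.
The time-0 hedge costs 2.3595, which is the no-arbitrage price.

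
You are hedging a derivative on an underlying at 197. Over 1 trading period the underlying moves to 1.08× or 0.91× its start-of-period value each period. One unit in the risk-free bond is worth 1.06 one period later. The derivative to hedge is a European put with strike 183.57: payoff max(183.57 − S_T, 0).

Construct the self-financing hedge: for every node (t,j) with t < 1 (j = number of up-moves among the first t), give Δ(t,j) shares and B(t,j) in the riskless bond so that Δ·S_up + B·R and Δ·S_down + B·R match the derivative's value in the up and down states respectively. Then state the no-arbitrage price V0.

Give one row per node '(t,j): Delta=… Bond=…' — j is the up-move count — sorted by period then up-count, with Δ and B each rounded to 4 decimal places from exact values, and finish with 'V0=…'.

Risk-neutral probability p* = (R−d)/(u−d) = (1.06−0.91)/(1.08−0.91) = 0.8824.
Terminal payoffs: V(1,0)=4.3000, V(1,1)=0.0000
Node (0,0) S=197.0000: V=(p*·0.0000+(1−p*)·4.3000)/1.06=0.4772; Δ=(0.0000−4.3000)/(212.7600−179.2700)=-0.1284; B=V−Δ·S=25.7714
The time-0 hedge costs 0.4772, which is the no-arbitrage price.

(0,0): Delta=-0.1284 Bond=25.7714
V0=0.4772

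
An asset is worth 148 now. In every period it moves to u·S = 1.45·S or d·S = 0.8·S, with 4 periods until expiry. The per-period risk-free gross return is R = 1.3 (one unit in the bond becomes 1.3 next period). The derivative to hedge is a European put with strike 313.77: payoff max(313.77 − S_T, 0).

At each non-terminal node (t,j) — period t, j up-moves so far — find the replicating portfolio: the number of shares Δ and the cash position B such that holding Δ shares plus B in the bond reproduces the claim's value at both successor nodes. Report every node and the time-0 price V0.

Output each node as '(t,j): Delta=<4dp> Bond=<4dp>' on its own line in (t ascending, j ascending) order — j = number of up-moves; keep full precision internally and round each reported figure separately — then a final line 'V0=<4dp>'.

No-arbitrage ⇒ martingale measure with p* = (R−d)/(u−d) = 0.7692.
Terminal values V(4,·): V(4,0)=253.1492, V(4,1)=203.8948, V(4,2)=114.6212, V(4,3)=0.0000, V(4,4)=0.0000
(3,0): S=75.7760. Δ = (V_up−V_dn)/(S_up−S_dn) = (203.8948−253.1492)/(109.8752−60.6208) = -1.0000. V = [p*·203.8948 + (1−p*)·253.1492]/1.3 = 165.5855. B = V − Δ·S = 241.3615.
(3,1): S=137.3440. Δ = (V_up−V_dn)/(S_up−S_dn) = (114.6212−203.8948)/(199.1488−109.8752) = -1.0000. V = [p*·114.6212 + (1−p*)·203.8948]/1.3 = 104.0175. B = V − Δ·S = 241.3615.
(3,2): S=248.9360. Δ = (V_up−V_dn)/(S_up−S_dn) = (0.0000−114.6212)/(360.9572−199.1488) = -0.7084. V = [p*·0.0000 + (1−p*)·114.6212]/1.3 = 20.3470. B = V − Δ·S = 196.6873.
(3,3): S=451.1965. Δ = (V_up−V_dn)/(S_up−S_dn) = (0.0000−0.0000)/(654.2349−360.9572) = 0.0000. V = [p*·0.0000 + (1−p*)·0.0000]/1.3 = 0.0000. B = V − Δ·S = 0.0000.
(2,0): S=94.7200. Δ = (V_up−V_dn)/(S_up−S_dn) = (104.0175−165.5855)/(137.3440−75.7760) = -1.0000. V = [p*·104.0175 + (1−p*)·165.5855]/1.3 = 90.9427. B = V − Δ·S = 185.6627.
(2,1): S=171.6800. Δ = (V_up−V_dn)/(S_up−S_dn) = (20.3470−104.0175)/(248.9360−137.3440) = -0.7498. V = [p*·20.3470 + (1−p*)·104.0175]/1.3 = 30.5043. B = V − Δ·S = 159.2282.
(2,2): S=311.1700. Δ = (V_up−V_dn)/(S_up−S_dn) = (0.0000−20.3470)/(451.1965−248.9360) = -0.1006. V = [p*·0.0000 + (1−p*)·20.3470]/1.3 = 3.6119. B = V − Δ·S = 34.9149.
(1,0): S=118.4000. Δ = (V_up−V_dn)/(S_up−S_dn) = (30.5043−90.9427)/(171.6800−94.7200) = -0.7853. V = [p*·30.5043 + (1−p*)·90.9427]/1.3 = 34.1935. B = V − Δ·S = 127.1758.
(1,1): S=214.6000. Δ = (V_up−V_dn)/(S_up−S_dn) = (3.6119−30.5043)/(311.1700−171.6800) = -0.1928. V = [p*·3.6119 + (1−p*)·30.5043]/1.3 = 7.5522. B = V − Δ·S = 48.9251.
(0,0): S=148.0000. Δ = (V_up−V_dn)/(S_up−S_dn) = (7.5522−34.1935)/(214.6000−118.4000) = -0.2769. V = [p*·7.5522 + (1−p*)·34.1935]/1.3 = 10.5386. B = V − Δ·S = 51.5253.
Root portfolio cost Δ·148+B reproduces V0=10.5386.

(0,0): Delta=-0.2769 Bond=51.5253
(1,0): Delta=-0.7853 Bond=127.1758
(1,1): Delta=-0.1928 Bond=48.9251
(2,0): Delta=-1.0000 Bond=185.6627
(2,1): Delta=-0.7498 Bond=159.2282
(2,2): Delta=-0.1006 Bond=34.9149
(3,0): Delta=-1.0000 Bond=241.3615
(3,1): Delta=-1.0000 Bond=241.3615
(3,2): Delta=-0.7084 Bond=196.6873
(3,3): Delta=0.0000 Bond=0.0000
V0=10.5386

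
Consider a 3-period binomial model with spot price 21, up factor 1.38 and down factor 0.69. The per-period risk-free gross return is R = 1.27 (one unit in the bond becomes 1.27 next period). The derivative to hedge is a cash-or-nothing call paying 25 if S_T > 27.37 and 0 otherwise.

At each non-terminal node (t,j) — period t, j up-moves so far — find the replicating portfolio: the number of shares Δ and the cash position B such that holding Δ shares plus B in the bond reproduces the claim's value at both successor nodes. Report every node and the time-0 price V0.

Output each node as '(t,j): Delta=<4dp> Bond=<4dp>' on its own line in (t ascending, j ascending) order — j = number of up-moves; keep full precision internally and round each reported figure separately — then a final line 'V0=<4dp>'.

Risk-neutral probability p* = (R−d)/(u−d) = (1.27−0.69)/(1.38−0.69) = 0.8406.
Terminal payoffs: V(3,0)=0.0000, V(3,1)=0.0000, V(3,2)=25.0000, V(3,3)=25.0000
Node (2,0) S=9.9981: V=(p*·0.0000+(1−p*)·0.0000)/1.27=0.0000; Δ=(0.0000−0.0000)/(13.7974−6.8987)=0.0000; B=V−Δ·S=0.0000
Node (2,1) S=19.9962: V=(p*·25.0000+(1−p*)·0.0000)/1.27=16.5468; Δ=(25.0000−0.0000)/(27.5948−13.7974)=1.8119; B=V−Δ·S=-19.6850
Node (2,2) S=39.9924: V=(p*·25.0000+(1−p*)·25.0000)/1.27=19.6850; Δ=(25.0000−25.0000)/(55.1895−27.5948)=0.0000; B=V−Δ·S=19.6850
Node (1,0) S=14.4900: V=(p*·16.5468+(1−p*)·0.0000)/1.27=10.9519; Δ=(16.5468−0.0000)/(19.9962−9.9981)=1.6550; B=V−Δ·S=-13.0290
Node (1,1) S=28.9800: V=(p*·19.6850+(1−p*)·16.5468)/1.27=15.1061; Δ=(19.6850−16.5468)/(39.9924−19.9962)=0.1569; B=V−Δ·S=10.5580
Node (0,0) S=21.0000: V=(p*·15.1061+(1−p*)·10.9519)/1.27=11.3731; Δ=(15.1061−10.9519)/(28.9800−14.4900)=0.2867; B=V−Δ·S=5.3526
Check: Δ(0,0)·S0 + B(0,0) = 11.3731 = V0.

(0,0): Delta=0.2867 Bond=5.3526
(1,0): Delta=1.6550 Bond=-13.0290
(1,1): Delta=0.1569 Bond=10.5580
(2,0): Delta=0.0000 Bond=0.0000
(2,1): Delta=1.8119 Bond=-19.6850
(2,2): Delta=0.0000 Bond=19.6850
V0=11.3731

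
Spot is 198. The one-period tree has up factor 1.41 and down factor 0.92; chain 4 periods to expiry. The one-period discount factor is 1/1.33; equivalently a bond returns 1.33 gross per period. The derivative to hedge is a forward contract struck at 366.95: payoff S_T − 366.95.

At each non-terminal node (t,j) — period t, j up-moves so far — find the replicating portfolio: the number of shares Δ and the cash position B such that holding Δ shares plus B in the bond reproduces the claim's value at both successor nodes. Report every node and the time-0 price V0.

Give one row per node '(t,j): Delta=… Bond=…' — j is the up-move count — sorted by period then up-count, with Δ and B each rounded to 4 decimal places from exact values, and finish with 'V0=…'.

Risk-neutral probability p* = (R−d)/(u−d) = (1.33−0.92)/(1.41−0.92) = 0.8367.
Terminal payoffs: V(4,0)=-225.1042, V(4,1)=-149.5559, V(4,2)=-33.7699, V(4,3)=143.6847, V(4,4)=415.6532
  t=3,j=0: stock 154.1802 → up 217.3941 (V=-149.5559), down 141.8458 (V=-225.1042). Price -121.7220; hedge Δ=1.0000, bond B=-275.9023.
  t=3,j=1: stock 236.2980 → up 333.1801 (V=-33.7699), down 217.3941 (V=-149.5559). Price -39.6043; hedge Δ=1.0000, bond B=-275.9023.
  t=3,j=2: stock 362.1523 → up 510.6347 (V=143.6847), down 333.1801 (V=-33.7699). Price 86.2500; hedge Δ=1.0000, bond B=-275.9023.
  t=3,j=3: stock 555.0378 → up 782.6032 (V=415.6532), down 510.6347 (V=143.6847). Price 279.1355; hedge Δ=1.0000, bond B=-275.9023.
  t=2,j=0: stock 167.5872 → up 236.2980 (V=-39.6043), down 154.1802 (V=-121.7220). Price -39.8581; hedge Δ=1.0000, bond B=-207.4453.
  t=2,j=1: stock 256.8456 → up 362.1523 (V=86.2500), down 236.2980 (V=-39.6043). Price 49.4003; hedge Δ=1.0000, bond B=-207.4453.
  t=2,j=2: stock 393.6438 → up 555.0378 (V=279.1355), down 362.1523 (V=86.2500). Price 186.1985; hedge Δ=1.0000, bond B=-207.4453.
  t=1,j=0: stock 182.1600 → up 256.8456 (V=49.4003), down 167.5872 (V=-39.8581). Price 26.1861; hedge Δ=1.0000, bond B=-155.9739.
  t=1,j=1: stock 279.1800 → up 393.6438 (V=186.1985), down 256.8456 (V=49.4003). Price 123.2061; hedge Δ=1.0000, bond B=-155.9739.
  t=0,j=0: stock 198.0000 → up 279.1800 (V=123.2061), down 182.1600 (V=26.1861). Price 80.7264; hedge Δ=1.0000, bond B=-117.2736.
Root portfolio cost Δ·198+B reproduces V0=80.7264.

(0,0): Delta=1.0000 Bond=-117.2736
(1,0): Delta=1.0000 Bond=-155.9739
(1,1): Delta=1.0000 Bond=-155.9739
(2,0): Delta=1.0000 Bond=-207.4453
(2,1): Delta=1.0000 Bond=-207.4453
(2,2): Delta=1.0000 Bond=-207.4453
(3,0): Delta=1.0000 Bond=-275.9023
(3,1): Delta=1.0000 Bond=-275.9023
(3,2): Delta=1.0000 Bond=-275.9023
(3,3): Delta=1.0000 Bond=-275.9023
V0=80.7264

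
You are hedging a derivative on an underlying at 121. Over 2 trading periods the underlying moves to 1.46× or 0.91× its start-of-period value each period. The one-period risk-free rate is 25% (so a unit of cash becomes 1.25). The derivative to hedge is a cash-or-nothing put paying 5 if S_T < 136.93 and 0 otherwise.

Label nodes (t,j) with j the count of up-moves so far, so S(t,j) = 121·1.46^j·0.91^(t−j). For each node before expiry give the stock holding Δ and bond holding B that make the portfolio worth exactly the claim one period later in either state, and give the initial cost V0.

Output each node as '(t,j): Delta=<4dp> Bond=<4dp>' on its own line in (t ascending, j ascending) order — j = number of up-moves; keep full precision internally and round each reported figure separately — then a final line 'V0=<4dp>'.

Under the risk-neutral measure, an up-move has probability p* = (R−d)/(u−d) = 0.6182 and values discount at R = 1.25.
Payoff layer (t=2): V(2,0)=5.0000, V(2,1)=0.0000, V(2,2)=0.0000
Node (1,0) S=110.1100: V=(p*·0.0000+(1−p*)·5.0000)/1.25=1.5273; Δ=(0.0000−5.0000)/(160.7606−100.2001)=-0.0826; B=V−Δ·S=10.6182
Node (1,1) S=176.6600: V=(p*·0.0000+(1−p*)·0.0000)/1.25=0.0000; Δ=(0.0000−0.0000)/(257.9236−160.7606)=0.0000; B=V−Δ·S=0.0000
Node (0,0) S=121.0000: V=(p*·0.0000+(1−p*)·1.5273)/1.25=0.4665; Δ=(0.0000−1.5273)/(176.6600−110.1100)=-0.0229; B=V−Δ·S=3.2434
The time-0 hedge costs 0.4665, which is the no-arbitrage price.

(0,0): Delta=-0.0229 Bond=3.2434
(1,0): Delta=-0.0826 Bond=10.6182
(1,1): Delta=0.0000 Bond=0.0000
V0=0.4665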